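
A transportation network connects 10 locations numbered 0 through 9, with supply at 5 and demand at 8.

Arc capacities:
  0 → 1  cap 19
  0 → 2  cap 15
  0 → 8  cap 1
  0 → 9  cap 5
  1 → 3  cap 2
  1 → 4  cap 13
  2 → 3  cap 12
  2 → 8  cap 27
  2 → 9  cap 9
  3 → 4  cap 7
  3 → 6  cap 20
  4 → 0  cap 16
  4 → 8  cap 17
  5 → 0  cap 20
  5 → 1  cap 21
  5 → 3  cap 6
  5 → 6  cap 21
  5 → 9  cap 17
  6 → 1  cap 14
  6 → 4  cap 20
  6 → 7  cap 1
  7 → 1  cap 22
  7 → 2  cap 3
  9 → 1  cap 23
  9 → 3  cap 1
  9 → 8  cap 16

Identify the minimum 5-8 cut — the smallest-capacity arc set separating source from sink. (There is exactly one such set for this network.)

augment #1: 5→0→8 push 1
augment #2: 5→9→8 push 16
augment #3: 5→0→2→8 push 15
augment #4: 5→1→4→8 push 13
augment #5: 5→3→4→8 push 4
augment #6: 5→6→7→2→8 push 1
max flow = 50; residual-reachable set from 5 gives S-side
cut edges (S→T): {(0,2), (0,8), (4,8), (6,7), (9,8)} total cap 50

Min-cut arcs: {(0,2), (0,8), (4,8), (6,7), (9,8)} (total capacity 50)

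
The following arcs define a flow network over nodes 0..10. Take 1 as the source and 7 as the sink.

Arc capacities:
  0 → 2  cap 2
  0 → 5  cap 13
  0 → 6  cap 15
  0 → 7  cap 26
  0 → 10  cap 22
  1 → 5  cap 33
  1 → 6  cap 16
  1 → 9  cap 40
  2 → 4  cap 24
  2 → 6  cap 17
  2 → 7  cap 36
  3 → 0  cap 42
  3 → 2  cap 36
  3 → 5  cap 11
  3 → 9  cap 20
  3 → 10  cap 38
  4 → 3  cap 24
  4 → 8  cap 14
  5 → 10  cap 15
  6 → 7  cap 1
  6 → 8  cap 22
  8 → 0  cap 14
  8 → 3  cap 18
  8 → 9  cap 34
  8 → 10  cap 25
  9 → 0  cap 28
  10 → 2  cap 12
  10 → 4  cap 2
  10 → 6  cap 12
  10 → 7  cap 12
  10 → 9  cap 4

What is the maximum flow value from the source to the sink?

augment #1: 1→6→7 bottleneck 1, total now 1
augment #2: 1→5→10→7 bottleneck 12, total now 13
augment #3: 1→9→0→7 bottleneck 26, total now 39
augment #4: 1→5→10→2→7 bottleneck 3, total now 42
augment #5: 1→9→0→2→7 bottleneck 2, total now 44
augment #6: 1→6→8→3→2→7 bottleneck 15, total now 59

Maximum flow value: 59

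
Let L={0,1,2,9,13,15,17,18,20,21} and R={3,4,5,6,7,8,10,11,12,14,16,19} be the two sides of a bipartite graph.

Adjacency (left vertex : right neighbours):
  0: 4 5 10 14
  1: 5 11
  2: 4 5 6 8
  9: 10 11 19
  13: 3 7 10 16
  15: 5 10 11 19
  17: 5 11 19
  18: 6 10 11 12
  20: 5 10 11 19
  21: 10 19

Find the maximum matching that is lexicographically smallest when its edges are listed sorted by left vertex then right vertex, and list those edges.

Lex-smallest maximum matching: {(0,4), (1,5), (2,6), (9,10), (13,3), (15,11), (17,19), (18,12)}

|M| = 8 (so the lex-smallest maximum matching has 8 edges)
process left vertices in ascending order; for each, take the smallest-labelled available neighbour that still permits 8 edges overall, or leave it unmatched if none does
lex-smallest matching: {0-4, 1-5, 2-6, 9-10, 13-3, 15-11, 17-19, 18-12}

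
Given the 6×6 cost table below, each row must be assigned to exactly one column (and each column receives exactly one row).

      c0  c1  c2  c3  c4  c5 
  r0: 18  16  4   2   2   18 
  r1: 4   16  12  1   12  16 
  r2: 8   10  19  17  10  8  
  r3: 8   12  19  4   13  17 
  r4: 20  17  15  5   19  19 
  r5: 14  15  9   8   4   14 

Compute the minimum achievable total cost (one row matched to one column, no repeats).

optimal assignment: row0→col2 (cost 4), row1→col0 (cost 4), row2→col5 (cost 8), row3→col1 (cost 12), row4→col3 (cost 5), row5→col4 (cost 4)
total = 4 + 4 + 8 + 12 + 5 + 4 = 37

Minimum assignment cost: 37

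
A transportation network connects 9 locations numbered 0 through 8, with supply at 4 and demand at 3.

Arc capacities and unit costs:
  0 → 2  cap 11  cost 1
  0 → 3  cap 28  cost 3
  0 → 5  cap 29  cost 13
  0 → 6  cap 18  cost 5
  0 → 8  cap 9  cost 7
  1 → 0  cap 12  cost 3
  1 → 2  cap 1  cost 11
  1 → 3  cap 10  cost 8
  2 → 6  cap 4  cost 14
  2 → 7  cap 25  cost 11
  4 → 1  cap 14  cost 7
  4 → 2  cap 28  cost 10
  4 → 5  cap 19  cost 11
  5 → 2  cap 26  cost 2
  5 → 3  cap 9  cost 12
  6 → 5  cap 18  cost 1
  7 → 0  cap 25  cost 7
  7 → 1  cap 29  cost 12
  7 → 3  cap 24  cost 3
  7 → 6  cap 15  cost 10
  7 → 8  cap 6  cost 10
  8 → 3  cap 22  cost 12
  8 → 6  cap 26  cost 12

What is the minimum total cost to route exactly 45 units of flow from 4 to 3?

shortest-cost path #1: 4→1→0→3 push 12 @ unit cost 13 (adds 156)
shortest-cost path #2: 4→1→3 push 2 @ unit cost 15 (adds 30)
shortest-cost path #3: 4→5→3 push 9 @ unit cost 23 (adds 207)
shortest-cost path #4: 4→2→7→3 push 22 @ unit cost 24 (adds 528)
total cost = 921

Minimum cost for 45 units: 921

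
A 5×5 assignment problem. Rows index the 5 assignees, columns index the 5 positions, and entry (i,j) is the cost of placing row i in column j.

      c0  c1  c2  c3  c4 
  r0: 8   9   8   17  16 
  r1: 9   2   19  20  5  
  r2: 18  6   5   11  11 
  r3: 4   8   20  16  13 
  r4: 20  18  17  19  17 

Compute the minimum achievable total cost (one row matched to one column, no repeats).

one of 3 optimal assignments: row0→col1 (cost 9), row1→col4 (cost 5), row2→col2 (cost 5), row3→col0 (cost 4), row4→col3 (cost 19)
total = 9 + 5 + 5 + 4 + 19 = 42

Minimum assignment cost: 42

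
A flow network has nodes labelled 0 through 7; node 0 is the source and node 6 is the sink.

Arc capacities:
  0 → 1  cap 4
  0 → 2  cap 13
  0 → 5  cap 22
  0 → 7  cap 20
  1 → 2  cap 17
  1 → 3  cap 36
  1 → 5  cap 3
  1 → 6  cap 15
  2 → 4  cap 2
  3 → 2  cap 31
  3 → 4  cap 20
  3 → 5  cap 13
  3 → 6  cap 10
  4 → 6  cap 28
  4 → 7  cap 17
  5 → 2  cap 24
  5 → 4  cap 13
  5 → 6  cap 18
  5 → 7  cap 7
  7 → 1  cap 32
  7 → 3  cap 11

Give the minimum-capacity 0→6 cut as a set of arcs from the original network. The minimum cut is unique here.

augment #1: 0→1→6 push 4
augment #2: 0→5→6 push 18
augment #3: 0→2→4→6 push 2
augment #4: 0→5→4→6 push 4
augment #5: 0→7→1→6 push 11
augment #6: 0→7→3→6 push 9
max flow = 48; residual-reachable set from 0 gives S-side
cut edges (S→T): {(0,1), (0,5), (0,7), (2,4)} total cap 48

Min-cut arcs: {(0,1), (0,5), (0,7), (2,4)} (total capacity 48)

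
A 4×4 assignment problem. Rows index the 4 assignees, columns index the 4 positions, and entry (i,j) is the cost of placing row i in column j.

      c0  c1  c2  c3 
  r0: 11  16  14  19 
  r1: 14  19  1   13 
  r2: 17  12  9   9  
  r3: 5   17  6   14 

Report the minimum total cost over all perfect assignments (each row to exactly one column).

Minimum assignment cost: 31

optimal assignment: row0→col1 (cost 16), row1→col2 (cost 1), row2→col3 (cost 9), row3→col0 (cost 5)
total = 16 + 1 + 9 + 5 = 31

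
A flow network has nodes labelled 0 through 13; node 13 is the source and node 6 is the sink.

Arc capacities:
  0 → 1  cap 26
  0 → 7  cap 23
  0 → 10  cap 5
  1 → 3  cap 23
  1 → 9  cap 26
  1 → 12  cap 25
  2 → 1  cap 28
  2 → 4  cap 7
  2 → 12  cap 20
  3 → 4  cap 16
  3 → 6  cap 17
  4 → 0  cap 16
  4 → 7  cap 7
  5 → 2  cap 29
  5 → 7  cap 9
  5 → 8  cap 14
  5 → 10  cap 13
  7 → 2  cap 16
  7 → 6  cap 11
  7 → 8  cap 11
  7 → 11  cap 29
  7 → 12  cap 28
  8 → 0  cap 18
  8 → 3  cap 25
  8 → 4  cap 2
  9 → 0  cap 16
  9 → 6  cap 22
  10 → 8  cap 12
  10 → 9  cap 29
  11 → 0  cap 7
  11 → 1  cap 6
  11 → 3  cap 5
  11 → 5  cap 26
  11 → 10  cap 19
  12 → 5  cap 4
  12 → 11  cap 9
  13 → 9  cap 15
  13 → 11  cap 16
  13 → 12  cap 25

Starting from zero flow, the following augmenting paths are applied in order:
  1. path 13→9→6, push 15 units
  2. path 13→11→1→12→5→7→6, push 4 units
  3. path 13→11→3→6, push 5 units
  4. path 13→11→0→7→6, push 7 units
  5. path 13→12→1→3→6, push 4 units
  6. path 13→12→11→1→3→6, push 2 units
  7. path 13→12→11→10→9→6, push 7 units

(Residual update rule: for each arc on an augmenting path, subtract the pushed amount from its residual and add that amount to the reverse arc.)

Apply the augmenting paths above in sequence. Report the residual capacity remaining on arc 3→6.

after path 1 (13→9→6, push 15): res(3,6)=17
after path 2 (13→11→1→12→5→7→6, push 4): res(3,6)=17
after path 3 (13→11→3→6, push 5): res(3,6)=12
after path 4 (13→11→0→7→6, push 7): res(3,6)=12
after path 5 (13→12→1→3→6, push 4): res(3,6)=8
after path 6 (13→12→11→1→3→6, push 2): res(3,6)=6
after path 7 (13→12→11→10→9→6, push 7): res(3,6)=6

Residual capacity of (3,6): 6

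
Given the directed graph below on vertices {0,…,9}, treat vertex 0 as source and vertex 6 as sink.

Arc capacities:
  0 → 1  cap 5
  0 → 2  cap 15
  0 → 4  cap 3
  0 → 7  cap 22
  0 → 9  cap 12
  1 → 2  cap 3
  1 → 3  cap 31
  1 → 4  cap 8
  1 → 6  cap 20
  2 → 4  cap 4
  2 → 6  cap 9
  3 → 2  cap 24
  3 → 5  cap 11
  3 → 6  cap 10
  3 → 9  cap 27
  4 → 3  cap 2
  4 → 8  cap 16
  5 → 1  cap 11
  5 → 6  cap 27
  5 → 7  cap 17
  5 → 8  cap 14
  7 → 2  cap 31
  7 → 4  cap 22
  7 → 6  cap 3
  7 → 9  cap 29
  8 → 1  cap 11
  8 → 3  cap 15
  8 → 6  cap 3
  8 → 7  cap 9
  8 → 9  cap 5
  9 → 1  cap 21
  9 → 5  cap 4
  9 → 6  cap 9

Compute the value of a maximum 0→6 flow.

Maximum flow value: 55

augment #1: 0→1→6 bottleneck 5, total now 5
augment #2: 0→2→6 bottleneck 9, total now 14
augment #3: 0→7→6 bottleneck 3, total now 17
augment #4: 0→9→6 bottleneck 9, total now 26
augment #5: 0→4→3→6 bottleneck 2, total now 28
augment #6: 0→4→8→6 bottleneck 1, total now 29
augment #7: 0→9→1→6 bottleneck 3, total now 32
augment #8: 0→2→4→8→6 bottleneck 2, total now 34
augment #9: 0→7→9→1→6 bottleneck 12, total now 46
augment #10: 0→7→9→5→6 bottleneck 4, total now 50
augment #11: 0→2→4→8→3→6 bottleneck 2, total now 52
augment #12: 0→7→4→8→3→6 bottleneck 3, total now 55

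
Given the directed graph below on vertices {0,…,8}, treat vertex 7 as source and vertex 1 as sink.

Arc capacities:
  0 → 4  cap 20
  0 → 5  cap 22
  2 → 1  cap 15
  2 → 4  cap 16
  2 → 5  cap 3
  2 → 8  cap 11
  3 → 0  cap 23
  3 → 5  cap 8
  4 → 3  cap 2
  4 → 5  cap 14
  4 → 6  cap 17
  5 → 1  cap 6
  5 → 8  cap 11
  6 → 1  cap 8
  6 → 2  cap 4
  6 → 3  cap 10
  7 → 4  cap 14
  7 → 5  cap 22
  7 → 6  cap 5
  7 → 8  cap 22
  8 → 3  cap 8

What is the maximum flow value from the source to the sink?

Maximum flow value: 18

augment #1: 7→5→1 bottleneck 6, total now 6
augment #2: 7→6→1 bottleneck 5, total now 11
augment #3: 7→4→6→1 bottleneck 3, total now 14
augment #4: 7→4→6→2→1 bottleneck 4, total now 18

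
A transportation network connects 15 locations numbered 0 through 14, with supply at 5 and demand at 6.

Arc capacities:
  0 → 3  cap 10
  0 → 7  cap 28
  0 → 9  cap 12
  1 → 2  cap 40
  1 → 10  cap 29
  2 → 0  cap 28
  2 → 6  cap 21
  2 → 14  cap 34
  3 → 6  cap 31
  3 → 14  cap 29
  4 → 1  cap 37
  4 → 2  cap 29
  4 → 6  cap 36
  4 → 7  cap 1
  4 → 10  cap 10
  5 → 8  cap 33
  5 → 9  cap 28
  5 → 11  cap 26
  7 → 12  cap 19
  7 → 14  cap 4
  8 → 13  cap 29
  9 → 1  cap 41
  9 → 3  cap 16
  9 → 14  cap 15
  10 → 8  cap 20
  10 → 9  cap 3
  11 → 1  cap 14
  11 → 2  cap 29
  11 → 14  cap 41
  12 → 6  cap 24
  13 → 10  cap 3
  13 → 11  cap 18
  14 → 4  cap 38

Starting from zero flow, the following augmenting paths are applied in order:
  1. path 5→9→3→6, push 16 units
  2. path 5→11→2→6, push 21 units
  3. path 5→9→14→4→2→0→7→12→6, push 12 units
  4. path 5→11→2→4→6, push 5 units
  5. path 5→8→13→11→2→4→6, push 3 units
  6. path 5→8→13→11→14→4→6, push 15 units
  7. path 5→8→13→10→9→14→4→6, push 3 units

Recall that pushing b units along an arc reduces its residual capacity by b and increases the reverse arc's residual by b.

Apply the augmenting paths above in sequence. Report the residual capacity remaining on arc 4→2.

Residual capacity of (4,2): 25

after path 1 (5→9→3→6, push 16): res(4,2)=29
after path 2 (5→11→2→6, push 21): res(4,2)=29
after path 3 (5→9→14→4→2→0→7→12→6, push 12): res(4,2)=17
after path 4 (5→11→2→4→6, push 5): res(4,2)=22
after path 5 (5→8→13→11→2→4→6, push 3): res(4,2)=25
after path 6 (5→8→13→11→14→4→6, push 15): res(4,2)=25
after path 7 (5→8→13→10→9→14→4→6, push 3): res(4,2)=25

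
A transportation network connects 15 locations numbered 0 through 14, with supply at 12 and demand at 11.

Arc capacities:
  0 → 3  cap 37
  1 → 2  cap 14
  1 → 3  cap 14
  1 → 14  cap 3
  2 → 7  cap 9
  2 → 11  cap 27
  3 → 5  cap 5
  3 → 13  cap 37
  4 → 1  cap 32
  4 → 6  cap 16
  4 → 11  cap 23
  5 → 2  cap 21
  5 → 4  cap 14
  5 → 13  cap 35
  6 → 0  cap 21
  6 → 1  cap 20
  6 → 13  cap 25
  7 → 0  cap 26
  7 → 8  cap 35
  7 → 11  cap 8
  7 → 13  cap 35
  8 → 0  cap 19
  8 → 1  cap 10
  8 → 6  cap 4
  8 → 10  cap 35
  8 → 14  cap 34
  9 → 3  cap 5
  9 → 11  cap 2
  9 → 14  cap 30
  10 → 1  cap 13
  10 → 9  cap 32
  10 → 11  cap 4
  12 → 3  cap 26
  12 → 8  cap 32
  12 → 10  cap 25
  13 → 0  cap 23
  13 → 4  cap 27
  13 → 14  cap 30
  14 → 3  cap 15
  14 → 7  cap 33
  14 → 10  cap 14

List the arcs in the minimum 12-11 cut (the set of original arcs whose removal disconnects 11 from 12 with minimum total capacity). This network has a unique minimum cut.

Min-cut arcs: {(1,2), (3,5), (4,11), (7,11), (9,11), (10,11)} (total capacity 56)

augment #1: 12→10→11 push 4
augment #2: 12→10→9→11 push 2
augment #3: 12→3→5→2→11 push 5
augment #4: 12→3→13→4→11 push 21
augment #5: 12→8→1→2→11 push 10
augment #6: 12→8→14→7→11 push 8
augment #7: 12→10→1→2→11 push 4
augment #8: 12→8→6→13→4→11 push 2
max flow = 56; residual-reachable set from 12 gives S-side
cut edges (S→T): {(1,2), (3,5), (4,11), (7,11), (9,11), (10,11)} total cap 56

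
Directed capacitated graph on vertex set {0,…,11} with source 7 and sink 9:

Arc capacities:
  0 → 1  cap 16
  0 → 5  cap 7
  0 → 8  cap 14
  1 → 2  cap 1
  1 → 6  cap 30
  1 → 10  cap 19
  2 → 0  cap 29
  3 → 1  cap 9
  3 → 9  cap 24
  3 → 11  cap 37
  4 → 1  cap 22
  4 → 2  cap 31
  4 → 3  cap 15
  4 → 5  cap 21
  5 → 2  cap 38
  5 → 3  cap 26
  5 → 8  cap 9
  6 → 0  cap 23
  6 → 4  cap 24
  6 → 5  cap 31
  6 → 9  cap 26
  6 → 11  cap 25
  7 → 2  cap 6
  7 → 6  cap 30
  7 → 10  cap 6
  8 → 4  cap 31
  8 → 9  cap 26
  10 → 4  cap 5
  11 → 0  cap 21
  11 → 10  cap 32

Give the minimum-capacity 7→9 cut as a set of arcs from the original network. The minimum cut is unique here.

Min-cut arcs: {(7,2), (7,6), (10,4)} (total capacity 41)

augment #1: 7→6→9 push 26
augment #2: 7→2→0→8→9 push 6
augment #3: 7→6→0→8→9 push 4
augment #4: 7→10→4→3→9 push 5
max flow = 41; residual-reachable set from 7 gives S-side
cut edges (S→T): {(7,2), (7,6), (10,4)} total cap 41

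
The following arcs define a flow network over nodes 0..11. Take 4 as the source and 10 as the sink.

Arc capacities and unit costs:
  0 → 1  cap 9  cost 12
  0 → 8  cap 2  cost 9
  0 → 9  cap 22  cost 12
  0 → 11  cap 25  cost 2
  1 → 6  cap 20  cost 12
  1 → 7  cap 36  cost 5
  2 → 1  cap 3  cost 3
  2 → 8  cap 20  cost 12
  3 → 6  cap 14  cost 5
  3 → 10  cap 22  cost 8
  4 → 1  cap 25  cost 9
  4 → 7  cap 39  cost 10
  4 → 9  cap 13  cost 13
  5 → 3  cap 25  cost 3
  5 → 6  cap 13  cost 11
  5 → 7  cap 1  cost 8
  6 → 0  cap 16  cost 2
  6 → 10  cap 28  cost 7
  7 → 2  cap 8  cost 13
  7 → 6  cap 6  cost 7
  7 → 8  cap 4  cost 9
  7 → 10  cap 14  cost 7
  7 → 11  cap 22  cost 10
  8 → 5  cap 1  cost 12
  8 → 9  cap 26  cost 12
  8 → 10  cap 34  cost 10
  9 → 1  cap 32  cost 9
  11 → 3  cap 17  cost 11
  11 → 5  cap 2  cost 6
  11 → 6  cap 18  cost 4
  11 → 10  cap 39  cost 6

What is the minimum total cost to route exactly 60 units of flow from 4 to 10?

Minimum cost for 60 units: 1466

shortest-cost path #1: 4→7→10 push 14 @ unit cost 17 (adds 238)
shortest-cost path #2: 4→7→6→10 push 6 @ unit cost 24 (adds 144)
shortest-cost path #3: 4→7→11→10 push 19 @ unit cost 26 (adds 494)
shortest-cost path #4: 4→1→6→10 push 20 @ unit cost 28 (adds 560)
shortest-cost path #5: 4→1→7→11→10 push 1 @ unit cost 30 (adds 30)
total cost = 1466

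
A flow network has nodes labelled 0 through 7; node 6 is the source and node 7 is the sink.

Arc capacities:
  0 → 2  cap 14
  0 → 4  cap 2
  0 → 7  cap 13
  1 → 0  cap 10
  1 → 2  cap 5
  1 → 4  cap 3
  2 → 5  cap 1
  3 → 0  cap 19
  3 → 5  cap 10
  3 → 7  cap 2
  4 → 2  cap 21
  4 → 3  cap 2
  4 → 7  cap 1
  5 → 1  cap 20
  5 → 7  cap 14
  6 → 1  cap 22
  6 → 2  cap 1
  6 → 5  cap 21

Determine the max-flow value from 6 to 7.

Maximum flow value: 27

augment #1: 6→5→7 bottleneck 14, total now 14
augment #2: 6→1→0→7 bottleneck 10, total now 24
augment #3: 6→1→4→7 bottleneck 1, total now 25
augment #4: 6→1→4→3→7 bottleneck 2, total now 27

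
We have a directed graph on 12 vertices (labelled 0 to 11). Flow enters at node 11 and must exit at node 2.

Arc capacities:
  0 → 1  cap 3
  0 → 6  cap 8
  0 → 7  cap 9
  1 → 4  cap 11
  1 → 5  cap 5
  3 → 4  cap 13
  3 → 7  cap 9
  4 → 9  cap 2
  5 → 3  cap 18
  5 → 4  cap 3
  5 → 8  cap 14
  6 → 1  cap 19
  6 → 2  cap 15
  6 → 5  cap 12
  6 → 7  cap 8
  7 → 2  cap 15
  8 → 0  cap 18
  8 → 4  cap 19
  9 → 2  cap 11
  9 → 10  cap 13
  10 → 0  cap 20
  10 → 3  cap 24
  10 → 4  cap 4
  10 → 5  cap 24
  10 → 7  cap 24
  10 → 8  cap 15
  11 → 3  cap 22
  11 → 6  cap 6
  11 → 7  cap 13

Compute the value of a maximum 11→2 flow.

augment #1: 11→6→2 bottleneck 6, total now 6
augment #2: 11→7→2 bottleneck 13, total now 19
augment #3: 11→3→7→2 bottleneck 2, total now 21
augment #4: 11→3→4→9→2 bottleneck 2, total now 23

Maximum flow value: 23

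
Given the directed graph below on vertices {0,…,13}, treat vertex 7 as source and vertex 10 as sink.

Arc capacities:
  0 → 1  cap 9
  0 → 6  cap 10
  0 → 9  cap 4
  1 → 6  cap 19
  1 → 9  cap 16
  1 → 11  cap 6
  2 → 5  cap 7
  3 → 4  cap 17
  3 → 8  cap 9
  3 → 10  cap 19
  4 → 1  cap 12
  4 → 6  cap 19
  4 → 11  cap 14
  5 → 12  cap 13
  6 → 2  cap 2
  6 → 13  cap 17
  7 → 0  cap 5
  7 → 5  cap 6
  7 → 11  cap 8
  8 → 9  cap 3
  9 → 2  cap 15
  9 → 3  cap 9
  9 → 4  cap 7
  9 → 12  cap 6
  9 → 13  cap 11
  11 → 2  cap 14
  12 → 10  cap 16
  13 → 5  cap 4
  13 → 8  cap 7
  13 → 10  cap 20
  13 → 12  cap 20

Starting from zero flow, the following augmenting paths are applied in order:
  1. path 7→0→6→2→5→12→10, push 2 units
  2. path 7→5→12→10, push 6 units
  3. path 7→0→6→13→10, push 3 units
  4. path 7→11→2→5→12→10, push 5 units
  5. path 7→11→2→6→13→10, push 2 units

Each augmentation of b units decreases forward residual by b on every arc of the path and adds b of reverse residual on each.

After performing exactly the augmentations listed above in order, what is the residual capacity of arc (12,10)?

Residual capacity of (12,10): 3

after path 1 (7→0→6→2→5→12→10, push 2): res(12,10)=14
after path 2 (7→5→12→10, push 6): res(12,10)=8
after path 3 (7→0→6→13→10, push 3): res(12,10)=8
after path 4 (7→11→2→5→12→10, push 5): res(12,10)=3
after path 5 (7→11→2→6→13→10, push 2): res(12,10)=3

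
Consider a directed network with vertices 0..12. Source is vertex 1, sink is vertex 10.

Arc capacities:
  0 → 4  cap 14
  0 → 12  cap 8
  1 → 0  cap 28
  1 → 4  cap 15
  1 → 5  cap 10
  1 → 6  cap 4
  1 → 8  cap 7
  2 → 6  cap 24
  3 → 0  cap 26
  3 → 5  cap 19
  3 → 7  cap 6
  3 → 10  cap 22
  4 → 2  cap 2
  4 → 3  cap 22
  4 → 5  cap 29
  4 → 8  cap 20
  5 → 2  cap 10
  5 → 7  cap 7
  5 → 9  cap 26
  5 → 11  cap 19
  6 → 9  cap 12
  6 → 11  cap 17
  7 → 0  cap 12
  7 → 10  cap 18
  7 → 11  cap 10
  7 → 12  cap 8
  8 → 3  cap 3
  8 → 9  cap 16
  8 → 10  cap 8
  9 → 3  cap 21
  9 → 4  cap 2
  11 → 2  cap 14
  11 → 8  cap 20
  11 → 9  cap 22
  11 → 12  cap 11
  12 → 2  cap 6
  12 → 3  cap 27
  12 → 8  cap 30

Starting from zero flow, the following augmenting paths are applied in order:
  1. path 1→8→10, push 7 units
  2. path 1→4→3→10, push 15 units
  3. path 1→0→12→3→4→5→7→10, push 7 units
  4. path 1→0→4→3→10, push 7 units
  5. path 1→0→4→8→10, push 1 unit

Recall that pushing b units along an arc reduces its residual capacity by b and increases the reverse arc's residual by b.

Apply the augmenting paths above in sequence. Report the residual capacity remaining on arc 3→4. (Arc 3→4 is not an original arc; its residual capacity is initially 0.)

after path 1 (1→8→10, push 7): res(3,4)=0
after path 2 (1→4→3→10, push 15): res(3,4)=15
after path 3 (1→0→12→3→4→5→7→10, push 7): res(3,4)=8
after path 4 (1→0→4→3→10, push 7): res(3,4)=15
after path 5 (1→0→4→8→10, push 1): res(3,4)=15

Residual capacity of (3,4): 15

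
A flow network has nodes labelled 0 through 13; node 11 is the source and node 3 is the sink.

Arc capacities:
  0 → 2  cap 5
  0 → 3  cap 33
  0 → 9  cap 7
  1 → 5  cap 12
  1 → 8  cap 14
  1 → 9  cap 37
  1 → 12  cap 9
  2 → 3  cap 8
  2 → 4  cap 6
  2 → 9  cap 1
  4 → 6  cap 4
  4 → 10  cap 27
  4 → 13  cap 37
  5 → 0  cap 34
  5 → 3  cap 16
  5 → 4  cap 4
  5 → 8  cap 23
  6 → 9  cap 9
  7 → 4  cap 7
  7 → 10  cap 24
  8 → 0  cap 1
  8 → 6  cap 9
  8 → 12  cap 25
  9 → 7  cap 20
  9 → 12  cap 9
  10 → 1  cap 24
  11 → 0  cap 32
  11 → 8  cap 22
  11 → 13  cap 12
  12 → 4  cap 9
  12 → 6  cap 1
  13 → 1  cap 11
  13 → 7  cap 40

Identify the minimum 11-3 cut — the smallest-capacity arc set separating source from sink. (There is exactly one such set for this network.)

augment #1: 11→0→3 push 32
augment #2: 11→8→0→3 push 1
augment #3: 11→13→1→5→3 push 11
augment #4: 11→13→7→10→1→5→3 push 1
max flow = 45; residual-reachable set from 11 gives S-side
cut edges (S→T): {(1,5), (8,0), (11,0)} total cap 45

Min-cut arcs: {(1,5), (8,0), (11,0)} (total capacity 45)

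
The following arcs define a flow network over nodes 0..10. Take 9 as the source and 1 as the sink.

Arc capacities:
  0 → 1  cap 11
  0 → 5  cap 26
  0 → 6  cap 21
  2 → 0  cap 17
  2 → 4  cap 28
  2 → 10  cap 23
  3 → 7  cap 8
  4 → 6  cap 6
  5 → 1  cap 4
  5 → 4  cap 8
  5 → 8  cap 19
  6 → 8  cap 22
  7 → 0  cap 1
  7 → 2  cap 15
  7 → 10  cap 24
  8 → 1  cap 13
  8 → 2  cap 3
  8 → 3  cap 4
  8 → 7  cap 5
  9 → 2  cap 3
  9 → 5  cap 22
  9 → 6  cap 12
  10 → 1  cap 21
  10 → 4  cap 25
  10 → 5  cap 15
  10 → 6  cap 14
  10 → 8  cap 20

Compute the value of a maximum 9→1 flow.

Maximum flow value: 32

augment #1: 9→5→1 bottleneck 4, total now 4
augment #2: 9→2→0→1 bottleneck 3, total now 7
augment #3: 9→5→8→1 bottleneck 13, total now 20
augment #4: 9→5→8→2→0→1 bottleneck 3, total now 23
augment #5: 9→5→8→7→0→1 bottleneck 1, total now 24
augment #6: 9→5→8→7→10→1 bottleneck 1, total now 25
augment #7: 9→6→8→7→10→1 bottleneck 3, total now 28
augment #8: 9→6→8→3→7→10→1 bottleneck 4, total now 32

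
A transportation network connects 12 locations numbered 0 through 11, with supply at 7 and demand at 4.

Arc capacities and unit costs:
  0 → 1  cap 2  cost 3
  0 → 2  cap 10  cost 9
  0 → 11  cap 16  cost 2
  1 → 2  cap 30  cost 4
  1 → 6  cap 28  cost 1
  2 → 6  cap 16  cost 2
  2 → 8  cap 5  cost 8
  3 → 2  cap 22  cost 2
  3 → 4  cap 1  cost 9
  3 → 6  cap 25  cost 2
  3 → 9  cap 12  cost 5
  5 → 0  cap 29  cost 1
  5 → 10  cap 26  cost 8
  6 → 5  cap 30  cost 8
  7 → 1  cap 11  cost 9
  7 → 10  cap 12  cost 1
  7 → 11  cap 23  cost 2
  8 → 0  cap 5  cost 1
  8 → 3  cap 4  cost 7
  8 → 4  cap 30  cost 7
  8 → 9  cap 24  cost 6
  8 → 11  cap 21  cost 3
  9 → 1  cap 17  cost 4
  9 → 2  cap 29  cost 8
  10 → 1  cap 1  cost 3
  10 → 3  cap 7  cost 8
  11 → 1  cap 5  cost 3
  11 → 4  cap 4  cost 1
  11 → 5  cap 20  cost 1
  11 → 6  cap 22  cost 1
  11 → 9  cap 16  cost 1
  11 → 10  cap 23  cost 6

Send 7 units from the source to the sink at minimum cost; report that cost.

shortest-cost path #1: 7→11→4 push 4 @ unit cost 3 (adds 12)
shortest-cost path #2: 7→10→3→4 push 1 @ unit cost 18 (adds 18)
shortest-cost path #3: 7→10→1→2→8→4 push 1 @ unit cost 23 (adds 23)
shortest-cost path #4: 7→11→1→2→8→4 push 1 @ unit cost 24 (adds 24)
total cost = 77

Minimum cost for 7 units: 77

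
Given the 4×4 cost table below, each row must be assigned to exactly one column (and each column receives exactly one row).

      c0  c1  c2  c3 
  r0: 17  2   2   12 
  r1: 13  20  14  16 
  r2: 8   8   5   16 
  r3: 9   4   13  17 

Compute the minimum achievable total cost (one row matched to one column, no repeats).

optimal assignment: row0→col2 (cost 2), row1→col3 (cost 16), row2→col0 (cost 8), row3→col1 (cost 4)
total = 2 + 16 + 8 + 4 = 30

Minimum assignment cost: 30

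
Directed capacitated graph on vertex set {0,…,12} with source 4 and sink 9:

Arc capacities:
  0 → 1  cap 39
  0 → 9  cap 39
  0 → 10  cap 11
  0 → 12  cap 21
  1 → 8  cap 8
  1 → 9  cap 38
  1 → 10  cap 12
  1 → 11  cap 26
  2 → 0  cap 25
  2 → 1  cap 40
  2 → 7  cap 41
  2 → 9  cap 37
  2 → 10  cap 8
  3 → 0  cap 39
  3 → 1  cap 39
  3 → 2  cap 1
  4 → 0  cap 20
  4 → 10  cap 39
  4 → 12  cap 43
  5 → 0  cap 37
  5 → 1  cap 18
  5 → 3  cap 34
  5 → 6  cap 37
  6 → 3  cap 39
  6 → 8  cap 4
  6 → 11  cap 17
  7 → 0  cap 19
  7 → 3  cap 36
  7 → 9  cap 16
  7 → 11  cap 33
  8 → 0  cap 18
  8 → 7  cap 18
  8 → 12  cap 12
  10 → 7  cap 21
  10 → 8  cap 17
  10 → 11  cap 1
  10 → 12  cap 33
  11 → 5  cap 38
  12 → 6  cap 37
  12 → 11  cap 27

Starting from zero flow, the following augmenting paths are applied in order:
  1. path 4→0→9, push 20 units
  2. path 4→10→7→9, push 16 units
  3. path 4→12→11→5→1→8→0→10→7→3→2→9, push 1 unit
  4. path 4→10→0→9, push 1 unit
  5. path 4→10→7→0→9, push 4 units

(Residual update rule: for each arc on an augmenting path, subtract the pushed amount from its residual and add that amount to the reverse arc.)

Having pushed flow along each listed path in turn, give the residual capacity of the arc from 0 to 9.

Residual capacity of (0,9): 14

after path 1 (4→0→9, push 20): res(0,9)=19
after path 2 (4→10→7→9, push 16): res(0,9)=19
after path 3 (4→12→11→5→1→8→0→10→7→3→2→9, push 1): res(0,9)=19
after path 4 (4→10→0→9, push 1): res(0,9)=18
after path 5 (4→10→7→0→9, push 4): res(0,9)=14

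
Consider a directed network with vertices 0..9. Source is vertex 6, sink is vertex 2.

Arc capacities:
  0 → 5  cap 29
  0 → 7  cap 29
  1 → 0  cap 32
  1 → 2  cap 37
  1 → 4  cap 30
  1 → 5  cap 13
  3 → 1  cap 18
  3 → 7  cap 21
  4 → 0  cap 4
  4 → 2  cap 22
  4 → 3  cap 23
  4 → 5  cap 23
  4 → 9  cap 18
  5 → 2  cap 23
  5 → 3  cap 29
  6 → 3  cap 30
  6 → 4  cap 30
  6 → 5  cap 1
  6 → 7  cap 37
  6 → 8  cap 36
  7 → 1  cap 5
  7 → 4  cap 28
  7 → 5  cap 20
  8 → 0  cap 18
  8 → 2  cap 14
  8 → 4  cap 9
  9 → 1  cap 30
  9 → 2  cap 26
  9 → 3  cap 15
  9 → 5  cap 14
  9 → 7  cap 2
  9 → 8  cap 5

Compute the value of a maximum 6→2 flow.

Maximum flow value: 100

augment #1: 6→4→2 bottleneck 22, total now 22
augment #2: 6→5→2 bottleneck 1, total now 23
augment #3: 6→8→2 bottleneck 14, total now 37
augment #4: 6→3→1→2 bottleneck 18, total now 55
augment #5: 6→4→5→2 bottleneck 8, total now 63
augment #6: 6→7→1→2 bottleneck 5, total now 68
augment #7: 6→7→5→2 bottleneck 14, total now 82
augment #8: 6→7→4→9→2 bottleneck 18, total now 100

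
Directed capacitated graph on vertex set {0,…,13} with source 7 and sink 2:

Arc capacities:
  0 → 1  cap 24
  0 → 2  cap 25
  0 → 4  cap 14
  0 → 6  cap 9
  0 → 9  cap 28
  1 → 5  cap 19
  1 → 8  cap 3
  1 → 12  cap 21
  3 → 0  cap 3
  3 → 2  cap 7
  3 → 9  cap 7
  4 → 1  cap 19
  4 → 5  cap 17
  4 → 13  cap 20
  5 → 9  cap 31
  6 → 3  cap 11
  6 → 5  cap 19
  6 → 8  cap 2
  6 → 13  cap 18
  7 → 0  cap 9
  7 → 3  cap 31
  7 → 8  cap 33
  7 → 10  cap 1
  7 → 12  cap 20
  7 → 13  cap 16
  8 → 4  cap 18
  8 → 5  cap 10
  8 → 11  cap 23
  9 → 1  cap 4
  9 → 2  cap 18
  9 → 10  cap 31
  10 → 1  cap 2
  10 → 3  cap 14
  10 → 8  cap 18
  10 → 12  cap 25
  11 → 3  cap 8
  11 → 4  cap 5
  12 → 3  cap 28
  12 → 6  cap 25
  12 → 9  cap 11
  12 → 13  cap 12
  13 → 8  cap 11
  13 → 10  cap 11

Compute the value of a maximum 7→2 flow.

augment #1: 7→0→2 bottleneck 9, total now 9
augment #2: 7→3→2 bottleneck 7, total now 16
augment #3: 7→3→0→2 bottleneck 3, total now 19
augment #4: 7→3→9→2 bottleneck 7, total now 26
augment #5: 7→12→9→2 bottleneck 11, total now 37

Maximum flow value: 37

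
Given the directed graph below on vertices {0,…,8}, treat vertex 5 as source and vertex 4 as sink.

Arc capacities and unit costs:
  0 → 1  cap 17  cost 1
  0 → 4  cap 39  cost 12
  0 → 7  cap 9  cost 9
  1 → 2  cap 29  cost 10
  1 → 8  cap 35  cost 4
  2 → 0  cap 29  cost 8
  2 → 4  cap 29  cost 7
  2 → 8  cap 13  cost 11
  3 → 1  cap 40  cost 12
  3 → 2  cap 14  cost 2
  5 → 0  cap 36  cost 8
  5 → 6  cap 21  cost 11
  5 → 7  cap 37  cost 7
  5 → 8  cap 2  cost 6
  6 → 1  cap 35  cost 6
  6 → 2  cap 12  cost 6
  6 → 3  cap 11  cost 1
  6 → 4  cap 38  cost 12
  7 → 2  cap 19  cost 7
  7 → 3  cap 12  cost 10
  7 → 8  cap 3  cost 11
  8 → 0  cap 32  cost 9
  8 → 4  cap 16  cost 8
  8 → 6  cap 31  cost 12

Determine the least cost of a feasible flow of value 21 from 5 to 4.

Minimum cost for 21 units: 408

shortest-cost path #1: 5→8→4 push 2 @ unit cost 14 (adds 28)
shortest-cost path #2: 5→0→4 push 19 @ unit cost 20 (adds 380)
total cost = 408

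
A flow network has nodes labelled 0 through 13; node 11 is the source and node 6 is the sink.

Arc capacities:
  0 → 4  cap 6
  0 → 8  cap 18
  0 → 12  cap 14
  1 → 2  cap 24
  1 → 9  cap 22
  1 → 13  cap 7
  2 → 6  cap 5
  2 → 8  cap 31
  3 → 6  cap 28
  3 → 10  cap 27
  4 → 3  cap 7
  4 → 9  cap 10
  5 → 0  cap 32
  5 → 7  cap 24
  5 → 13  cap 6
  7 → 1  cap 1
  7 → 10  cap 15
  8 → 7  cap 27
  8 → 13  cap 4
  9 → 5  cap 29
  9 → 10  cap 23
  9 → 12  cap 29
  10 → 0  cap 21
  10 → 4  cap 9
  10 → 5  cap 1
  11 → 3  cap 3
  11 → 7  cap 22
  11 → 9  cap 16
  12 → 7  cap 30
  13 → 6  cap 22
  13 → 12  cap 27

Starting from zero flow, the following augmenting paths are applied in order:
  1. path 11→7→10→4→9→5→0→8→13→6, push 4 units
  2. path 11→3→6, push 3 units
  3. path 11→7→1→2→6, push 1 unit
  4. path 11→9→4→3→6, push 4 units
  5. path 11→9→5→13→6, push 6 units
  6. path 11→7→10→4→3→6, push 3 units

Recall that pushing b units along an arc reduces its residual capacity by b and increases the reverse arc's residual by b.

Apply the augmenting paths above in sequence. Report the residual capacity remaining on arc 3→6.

after path 1 (11→7→10→4→9→5→0→8→13→6, push 4): res(3,6)=28
after path 2 (11→3→6, push 3): res(3,6)=25
after path 3 (11→7→1→2→6, push 1): res(3,6)=25
after path 4 (11→9→4→3→6, push 4): res(3,6)=21
after path 5 (11→9→5→13→6, push 6): res(3,6)=21
after path 6 (11→7→10→4→3→6, push 3): res(3,6)=18

Residual capacity of (3,6): 18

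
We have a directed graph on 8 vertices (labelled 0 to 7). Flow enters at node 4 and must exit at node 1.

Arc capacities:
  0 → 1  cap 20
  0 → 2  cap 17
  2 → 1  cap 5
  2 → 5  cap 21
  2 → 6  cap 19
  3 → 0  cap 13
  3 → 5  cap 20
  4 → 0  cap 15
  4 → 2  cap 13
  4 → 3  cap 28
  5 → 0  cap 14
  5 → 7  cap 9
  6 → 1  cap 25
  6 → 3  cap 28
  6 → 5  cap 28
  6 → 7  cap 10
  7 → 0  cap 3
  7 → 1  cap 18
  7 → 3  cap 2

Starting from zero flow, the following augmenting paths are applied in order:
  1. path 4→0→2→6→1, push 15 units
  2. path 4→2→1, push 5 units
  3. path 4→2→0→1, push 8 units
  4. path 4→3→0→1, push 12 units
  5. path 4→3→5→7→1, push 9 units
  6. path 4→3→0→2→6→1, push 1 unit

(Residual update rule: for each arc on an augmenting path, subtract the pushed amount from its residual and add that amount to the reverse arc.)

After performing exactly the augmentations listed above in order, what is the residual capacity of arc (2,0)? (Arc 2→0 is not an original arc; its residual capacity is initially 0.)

after path 1 (4→0→2→6→1, push 15): res(2,0)=15
after path 2 (4→2→1, push 5): res(2,0)=15
after path 3 (4→2→0→1, push 8): res(2,0)=7
after path 4 (4→3→0→1, push 12): res(2,0)=7
after path 5 (4→3→5→7→1, push 9): res(2,0)=7
after path 6 (4→3→0→2→6→1, push 1): res(2,0)=8

Residual capacity of (2,0): 8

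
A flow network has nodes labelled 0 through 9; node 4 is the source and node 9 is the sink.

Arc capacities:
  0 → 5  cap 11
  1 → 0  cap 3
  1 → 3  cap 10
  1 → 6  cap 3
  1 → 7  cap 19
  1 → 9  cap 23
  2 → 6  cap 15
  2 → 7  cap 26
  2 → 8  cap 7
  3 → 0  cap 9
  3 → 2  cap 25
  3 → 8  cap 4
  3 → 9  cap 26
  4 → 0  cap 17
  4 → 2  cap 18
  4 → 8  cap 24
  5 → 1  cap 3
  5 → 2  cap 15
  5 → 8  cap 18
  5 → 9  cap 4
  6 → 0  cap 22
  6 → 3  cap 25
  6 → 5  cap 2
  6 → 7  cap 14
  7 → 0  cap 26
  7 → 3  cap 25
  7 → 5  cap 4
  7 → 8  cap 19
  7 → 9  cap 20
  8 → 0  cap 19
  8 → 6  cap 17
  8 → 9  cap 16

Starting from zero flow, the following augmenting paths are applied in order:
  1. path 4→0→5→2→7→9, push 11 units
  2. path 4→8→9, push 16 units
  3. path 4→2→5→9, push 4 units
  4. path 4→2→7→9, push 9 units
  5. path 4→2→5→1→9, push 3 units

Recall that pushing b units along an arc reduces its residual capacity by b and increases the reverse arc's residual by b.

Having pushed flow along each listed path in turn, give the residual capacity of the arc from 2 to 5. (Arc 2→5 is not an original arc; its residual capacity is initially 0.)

Residual capacity of (2,5): 4

after path 1 (4→0→5→2→7→9, push 11): res(2,5)=11
after path 2 (4→8→9, push 16): res(2,5)=11
after path 3 (4→2→5→9, push 4): res(2,5)=7
after path 4 (4→2→7→9, push 9): res(2,5)=7
after path 5 (4→2→5→1→9, push 3): res(2,5)=4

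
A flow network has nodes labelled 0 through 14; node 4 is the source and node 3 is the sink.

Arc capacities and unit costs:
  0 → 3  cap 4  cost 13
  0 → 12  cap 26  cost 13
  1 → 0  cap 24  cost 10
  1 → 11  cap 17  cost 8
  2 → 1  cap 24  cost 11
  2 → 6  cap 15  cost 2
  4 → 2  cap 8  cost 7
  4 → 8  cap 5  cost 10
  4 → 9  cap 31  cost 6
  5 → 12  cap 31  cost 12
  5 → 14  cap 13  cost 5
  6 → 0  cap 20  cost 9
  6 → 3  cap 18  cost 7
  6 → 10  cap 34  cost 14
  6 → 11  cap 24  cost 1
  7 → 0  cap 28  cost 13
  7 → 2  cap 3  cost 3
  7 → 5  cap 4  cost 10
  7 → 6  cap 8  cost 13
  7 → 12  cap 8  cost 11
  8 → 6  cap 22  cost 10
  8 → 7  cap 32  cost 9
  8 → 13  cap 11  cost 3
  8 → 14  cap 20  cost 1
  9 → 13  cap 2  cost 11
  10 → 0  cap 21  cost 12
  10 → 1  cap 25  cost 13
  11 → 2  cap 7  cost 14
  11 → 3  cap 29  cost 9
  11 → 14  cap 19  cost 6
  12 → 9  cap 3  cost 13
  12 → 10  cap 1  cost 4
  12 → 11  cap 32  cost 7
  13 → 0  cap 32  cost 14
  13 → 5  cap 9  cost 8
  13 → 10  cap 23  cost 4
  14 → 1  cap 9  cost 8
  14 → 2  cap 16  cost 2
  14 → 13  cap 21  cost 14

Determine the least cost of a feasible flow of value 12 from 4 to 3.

shortest-cost path #1: 4→2→6→3 push 8 @ unit cost 16 (adds 128)
shortest-cost path #2: 4→8→14→2→6→3 push 4 @ unit cost 22 (adds 88)
total cost = 216

Minimum cost for 12 units: 216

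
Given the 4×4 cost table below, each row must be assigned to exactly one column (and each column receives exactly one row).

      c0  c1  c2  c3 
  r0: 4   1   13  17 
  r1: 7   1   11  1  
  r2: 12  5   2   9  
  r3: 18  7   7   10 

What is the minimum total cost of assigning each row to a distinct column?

Minimum assignment cost: 14

optimal assignment: row0→col0 (cost 4), row1→col3 (cost 1), row2→col2 (cost 2), row3→col1 (cost 7)
total = 4 + 1 + 2 + 7 = 14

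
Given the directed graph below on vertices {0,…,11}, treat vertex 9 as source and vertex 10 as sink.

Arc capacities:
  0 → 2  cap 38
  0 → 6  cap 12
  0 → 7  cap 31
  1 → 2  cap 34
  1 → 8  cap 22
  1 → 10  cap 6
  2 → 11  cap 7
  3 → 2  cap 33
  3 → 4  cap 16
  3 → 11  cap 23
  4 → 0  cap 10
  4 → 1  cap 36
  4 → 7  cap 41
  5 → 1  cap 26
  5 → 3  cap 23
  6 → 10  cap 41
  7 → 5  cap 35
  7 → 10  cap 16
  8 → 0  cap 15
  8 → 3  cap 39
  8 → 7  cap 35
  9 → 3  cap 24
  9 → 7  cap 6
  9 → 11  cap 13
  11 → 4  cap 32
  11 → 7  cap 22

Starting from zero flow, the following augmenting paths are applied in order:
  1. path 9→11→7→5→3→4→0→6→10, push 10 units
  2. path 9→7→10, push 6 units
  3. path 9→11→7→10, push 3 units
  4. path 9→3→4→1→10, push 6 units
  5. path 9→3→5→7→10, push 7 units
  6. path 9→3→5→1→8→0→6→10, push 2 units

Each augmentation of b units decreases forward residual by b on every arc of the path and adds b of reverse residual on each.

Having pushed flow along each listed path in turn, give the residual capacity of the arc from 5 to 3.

after path 1 (9→11→7→5→3→4→0→6→10, push 10): res(5,3)=13
after path 2 (9→7→10, push 6): res(5,3)=13
after path 3 (9→11→7→10, push 3): res(5,3)=13
after path 4 (9→3→4→1→10, push 6): res(5,3)=13
after path 5 (9→3→5→7→10, push 7): res(5,3)=20
after path 6 (9→3→5→1→8→0→6→10, push 2): res(5,3)=22

Residual capacity of (5,3): 22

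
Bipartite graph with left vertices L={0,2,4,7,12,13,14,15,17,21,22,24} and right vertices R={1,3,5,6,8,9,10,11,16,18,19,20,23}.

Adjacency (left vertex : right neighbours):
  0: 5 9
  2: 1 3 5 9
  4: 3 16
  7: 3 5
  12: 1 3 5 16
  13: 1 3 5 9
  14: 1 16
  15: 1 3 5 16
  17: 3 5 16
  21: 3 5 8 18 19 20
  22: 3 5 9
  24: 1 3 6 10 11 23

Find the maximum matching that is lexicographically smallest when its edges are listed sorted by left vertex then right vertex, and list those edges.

|M| = 7 (so the lex-smallest maximum matching has 7 edges)
process left vertices in ascending order; for each, take the smallest-labelled available neighbour that still permits 7 edges overall, or leave it unmatched if none does
lex-smallest matching: {0-5, 2-1, 4-3, 12-16, 13-9, 21-8, 24-6}

Lex-smallest maximum matching: {(0,5), (2,1), (4,3), (12,16), (13,9), (21,8), (24,6)}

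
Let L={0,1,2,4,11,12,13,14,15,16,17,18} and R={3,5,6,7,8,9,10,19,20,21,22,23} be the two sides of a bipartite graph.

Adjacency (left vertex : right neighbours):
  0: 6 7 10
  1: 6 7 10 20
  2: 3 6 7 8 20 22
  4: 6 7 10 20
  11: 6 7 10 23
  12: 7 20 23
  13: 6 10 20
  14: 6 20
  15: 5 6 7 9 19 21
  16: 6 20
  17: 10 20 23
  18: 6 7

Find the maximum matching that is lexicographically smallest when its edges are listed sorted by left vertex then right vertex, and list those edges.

Lex-smallest maximum matching: {(0,6), (1,7), (2,3), (4,10), (11,23), (12,20), (15,5)}

|M| = 7 (so the lex-smallest maximum matching has 7 edges)
process left vertices in ascending order; for each, take the smallest-labelled available neighbour that still permits 7 edges overall, or leave it unmatched if none does
lex-smallest matching: {0-6, 1-7, 2-3, 4-10, 11-23, 12-20, 15-5}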